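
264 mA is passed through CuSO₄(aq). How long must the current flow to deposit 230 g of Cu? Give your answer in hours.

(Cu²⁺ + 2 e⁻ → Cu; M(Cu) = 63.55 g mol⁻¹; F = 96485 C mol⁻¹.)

n(Cu) = m/M = 230 / 63.55 = 3.619 mol.
Each Cu atom requires 2 electrons, so n(e⁻) = 2 × 3.619 = 7.238 mol.
Q = n(e⁻)·F = 7.238 × 96485 = 698400 C.
t = Q/I = 698400 / 0.2640 A = 2645000 s = 735 h.

735 h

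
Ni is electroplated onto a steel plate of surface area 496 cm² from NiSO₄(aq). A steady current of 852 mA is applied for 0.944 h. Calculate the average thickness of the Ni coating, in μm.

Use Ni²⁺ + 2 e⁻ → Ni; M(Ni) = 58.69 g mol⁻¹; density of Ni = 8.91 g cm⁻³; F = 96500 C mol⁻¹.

1.99 μm

Q = I·t = 0.8520 × 3398.4 = 2895 C; n(e⁻) = 0.03000 mol.
n(Ni) = n(e⁻)/2 = 0.01500 mol, so m = 0.01500 × 58.69 = 0.8805 g.
Volume = m/ρ = 0.8805 / 8.91 = 0.09882 cm³.
Thickness = V/A = 0.09882 / 496 = 1.99 × 10⁻⁴ cm = 1.99 μm.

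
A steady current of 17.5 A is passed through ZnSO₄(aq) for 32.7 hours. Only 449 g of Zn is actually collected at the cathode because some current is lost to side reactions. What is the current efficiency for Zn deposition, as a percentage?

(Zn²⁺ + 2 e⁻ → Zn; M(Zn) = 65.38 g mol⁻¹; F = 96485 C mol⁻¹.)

Q = I·t = 17.50 × 117720 = 2060000 C; n(e⁻) = 2060000/96485 = 21.35 mol.
Theoretical n(Zn) = n(e⁻)/2 = 10.68 mol, i.e. m_theo = 10.68 × 65.38 = 698.0 g.
Efficiency = m_actual / m_theo = 449 / 698.0 = 64.3 %.

64.3 %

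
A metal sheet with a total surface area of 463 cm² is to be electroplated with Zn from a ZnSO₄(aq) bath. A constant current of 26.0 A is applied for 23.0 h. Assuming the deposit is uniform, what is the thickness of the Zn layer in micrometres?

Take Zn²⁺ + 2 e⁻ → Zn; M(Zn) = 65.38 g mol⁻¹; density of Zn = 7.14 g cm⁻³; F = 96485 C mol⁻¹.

2210 μm

Q = I·t = 26.00 × 82800 = 2153000 C; n(e⁻) = 22.31 mol.
n(Zn) = n(e⁻)/2 = 11.16 mol, so m = 11.16 × 65.38 = 729.4 g.
Volume = m/ρ = 729.4 / 7.14 = 102.2 cm³.
Thickness = V/A = 102.2 / 463 = 0.221 cm = 2210 μm.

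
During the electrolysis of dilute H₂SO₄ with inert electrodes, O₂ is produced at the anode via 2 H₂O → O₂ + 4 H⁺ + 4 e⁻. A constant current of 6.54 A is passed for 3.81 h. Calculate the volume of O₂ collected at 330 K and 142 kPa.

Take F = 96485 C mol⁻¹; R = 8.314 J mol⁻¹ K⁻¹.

4.49 L

Q = I·t = 6.540 A × 13716 s = 89700 C.
n(e⁻) = Q/F = 89700 / 96485 = 0.9297 mol.
4 electrons are transferred per O₂ molecule, so n(O₂) = 0.9297 / 4 = 0.2324 mol.
V = nRT/P = (0.2324 × 8.314 × 330) / (142 × 10³ Pa) = 0.00449 m³ = 4.49 L.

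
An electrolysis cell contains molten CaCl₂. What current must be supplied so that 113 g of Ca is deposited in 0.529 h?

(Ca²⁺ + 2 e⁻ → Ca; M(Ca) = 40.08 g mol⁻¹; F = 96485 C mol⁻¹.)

286 A

n(Ca) = 113 / 40.08 = 2.819 mol.
n(e⁻) = 2 × 2.819 = 5.639 mol.
Q = n(e⁻)·F = 5.639 × 96485 = 544100 C.
I = Q/t = 544100 / 1904.4 s = 286 A.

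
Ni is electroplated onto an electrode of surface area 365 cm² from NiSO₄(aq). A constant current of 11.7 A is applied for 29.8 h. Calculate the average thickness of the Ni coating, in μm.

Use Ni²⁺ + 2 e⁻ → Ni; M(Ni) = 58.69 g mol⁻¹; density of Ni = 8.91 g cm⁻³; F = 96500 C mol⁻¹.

1170 μm

Q = I·t = 11.70 × 107280 = 1255000 C; n(e⁻) = 13.01 mol.
n(Ni) = n(e⁻)/2 = 6.504 mol, so m = 6.504 × 58.69 = 381.7 g.
Volume = m/ρ = 381.7 / 8.91 = 42.84 cm³.
Thickness = V/A = 42.84 / 365 = 0.117 cm = 1170 μm.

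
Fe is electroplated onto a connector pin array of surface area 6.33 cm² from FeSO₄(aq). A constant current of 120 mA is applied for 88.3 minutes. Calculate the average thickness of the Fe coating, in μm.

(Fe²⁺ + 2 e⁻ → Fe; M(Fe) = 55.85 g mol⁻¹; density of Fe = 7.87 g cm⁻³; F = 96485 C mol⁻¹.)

Q = I·t = 0.1200 × 5298.0 = 635.8 C; n(e⁻) = 0.006589 mol.
n(Fe) = n(e⁻)/2 = 0.003295 mol, so m = 0.003295 × 55.85 = 0.1840 g.
Volume = m/ρ = 0.1840 / 7.87 = 0.02338 cm³.
Thickness = V/A = 0.02338 / 6.33 = 0.00369 cm = 36.9 μm.

36.9 μm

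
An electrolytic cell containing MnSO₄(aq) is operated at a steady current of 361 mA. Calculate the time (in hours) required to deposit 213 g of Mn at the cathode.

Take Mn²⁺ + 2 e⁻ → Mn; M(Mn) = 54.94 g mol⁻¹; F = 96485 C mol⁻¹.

576 h

n(Mn) = m/M = 213 / 54.94 = 3.877 mol.
Each Mn atom requires 2 electrons, so n(e⁻) = 2 × 3.877 = 7.754 mol.
Q = n(e⁻)·F = 7.754 × 96485 = 748100 C.
t = Q/I = 748100 / 0.3610 A = 2072000 s = 576 h.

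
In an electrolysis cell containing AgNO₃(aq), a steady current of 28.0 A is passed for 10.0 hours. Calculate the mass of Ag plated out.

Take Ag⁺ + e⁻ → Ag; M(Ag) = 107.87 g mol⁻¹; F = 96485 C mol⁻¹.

1130 g

Q = I·t = 28.00 A × 36000 s = 1008000 C.
n(e⁻) = Q/F = 1008000 / 96485 = 10.45 mol.
Ag⁺ + e⁻ → Ag, so n(Ag) = n(e⁻)/1 = 10.45 mol.
m = n·M = 10.45 × 107.87 = 1130 g.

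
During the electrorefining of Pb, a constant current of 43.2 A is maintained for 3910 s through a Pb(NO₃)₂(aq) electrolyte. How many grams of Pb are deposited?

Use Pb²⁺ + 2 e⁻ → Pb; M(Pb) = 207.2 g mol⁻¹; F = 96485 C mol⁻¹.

Q = I·t = 43.20 A × 3910.0 s = 168900 C.
n(e⁻) = Q/F = 168900 / 96485 = 1.751 mol.
Pb²⁺ + 2 e⁻ → Pb, so n(Pb) = n(e⁻)/2 = 0.8753 mol.
m = n·M = 0.8753 × 207.2 = 181 g.

181 g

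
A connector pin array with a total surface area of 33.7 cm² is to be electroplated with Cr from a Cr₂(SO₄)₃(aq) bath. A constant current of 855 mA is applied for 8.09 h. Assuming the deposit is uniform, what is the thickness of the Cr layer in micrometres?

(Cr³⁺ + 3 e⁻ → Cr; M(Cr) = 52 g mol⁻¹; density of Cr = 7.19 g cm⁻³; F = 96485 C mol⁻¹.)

185 μm

Q = I·t = 0.8550 × 29124 = 24900 C; n(e⁻) = 0.2581 mol.
n(Cr) = n(e⁻)/3 = 0.08603 mol, so m = 0.08603 × 52 = 4.473 g.
Volume = m/ρ = 4.473 / 7.19 = 0.6222 cm³.
Thickness = V/A = 0.6222 / 33.7 = 0.0185 cm = 185 μm.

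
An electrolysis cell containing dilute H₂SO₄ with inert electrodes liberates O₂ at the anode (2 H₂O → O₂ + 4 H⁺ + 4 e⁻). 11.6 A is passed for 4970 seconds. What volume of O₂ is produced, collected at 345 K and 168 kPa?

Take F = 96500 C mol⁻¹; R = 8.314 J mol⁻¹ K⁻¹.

2.55 L

Q = I·t = 11.60 A × 4970.0 s = 57650 C.
n(e⁻) = Q/F = 57650 / 96500 = 0.5974 mol.
4 electrons are transferred per O₂ molecule, so n(O₂) = 0.5974 / 4 = 0.1494 mol.
V = nRT/P = (0.1494 × 8.314 × 345) / (168 × 10³ Pa) = 0.00255 m³ = 2.55 L.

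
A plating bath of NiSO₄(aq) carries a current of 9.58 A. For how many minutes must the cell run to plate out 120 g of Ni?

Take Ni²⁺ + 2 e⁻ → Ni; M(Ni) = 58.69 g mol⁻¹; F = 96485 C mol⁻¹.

686 min

n(Ni) = m/M = 120 / 58.69 = 2.045 mol.
Each Ni atom requires 2 electrons, so n(e⁻) = 2 × 2.045 = 4.089 mol.
Q = n(e⁻)·F = 4.089 × 96485 = 394600 C.
t = Q/I = 394600 / 9.580 A = 41190 s = 686 min.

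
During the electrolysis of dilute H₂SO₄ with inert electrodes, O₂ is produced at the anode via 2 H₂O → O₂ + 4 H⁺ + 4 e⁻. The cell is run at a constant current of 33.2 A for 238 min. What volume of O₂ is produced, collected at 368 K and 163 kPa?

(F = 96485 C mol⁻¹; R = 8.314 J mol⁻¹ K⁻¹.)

23.1 L

Q = I·t = 33.20 A × 14280 s = 474100 C.
n(e⁻) = Q/F = 474100 / 96485 = 4.914 mol.
4 electrons are transferred per O₂ molecule, so n(O₂) = 4.914 / 4 = 1.228 mol.
V = nRT/P = (1.228 × 8.314 × 368) / (163 × 10³ Pa) = 0.0231 m³ = 23.1 L.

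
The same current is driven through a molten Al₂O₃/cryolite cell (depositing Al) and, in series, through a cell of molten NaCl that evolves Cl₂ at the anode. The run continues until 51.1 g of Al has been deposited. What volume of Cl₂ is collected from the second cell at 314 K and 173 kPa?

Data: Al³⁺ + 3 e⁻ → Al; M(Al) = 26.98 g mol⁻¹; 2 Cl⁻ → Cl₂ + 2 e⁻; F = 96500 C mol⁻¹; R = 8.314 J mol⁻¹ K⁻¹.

n(Al) = 51.1 / 26.98 = 1.894 mol, so n(e⁻) = 3 × 1.894 = 5.682 mol.
The cells are in series, so the same 5.682 mol of electrons passes through the second cell.
2 Cl⁻ → Cl₂ + 2 e⁻ — 2 mol e⁻ per mol Cl₂, so n(Cl₂) = 5.682/2 = 2.841 mol.
V = nRT/P = (2.841 × 8.314 × 314) / (173 × 10³) = 0.0429 m³ = 42.9 L.

42.9 L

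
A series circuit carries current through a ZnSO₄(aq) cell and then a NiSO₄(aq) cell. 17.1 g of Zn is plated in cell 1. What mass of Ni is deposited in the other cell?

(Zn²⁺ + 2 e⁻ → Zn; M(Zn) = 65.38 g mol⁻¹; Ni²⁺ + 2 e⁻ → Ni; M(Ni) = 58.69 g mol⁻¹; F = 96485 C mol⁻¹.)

15.4 g

n(Zn) = 17.1 / 65.38 = 0.2615 mol.
Since Zn²⁺ + 2 e⁻ → Zn, n(e⁻) passed = 2 × 0.2615 = 0.5231 mol.
Cells in series carry the same charge, so the same 0.5231 mol of electrons passes through cell 2.
Ni²⁺ + 2 e⁻ → Ni, so n(Ni) = 0.5231 / 2 = 0.2615 mol.
m(Ni) = 0.2615 × 58.69 = 15.4 g.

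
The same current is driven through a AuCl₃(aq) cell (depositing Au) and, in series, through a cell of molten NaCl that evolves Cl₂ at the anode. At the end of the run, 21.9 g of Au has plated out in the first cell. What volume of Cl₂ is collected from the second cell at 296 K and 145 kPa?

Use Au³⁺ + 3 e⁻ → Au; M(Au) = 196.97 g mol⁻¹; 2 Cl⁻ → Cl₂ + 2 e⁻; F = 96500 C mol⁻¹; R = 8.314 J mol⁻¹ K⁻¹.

n(Au) = 21.9 / 196.97 = 0.1112 mol, so n(e⁻) = 3 × 0.1112 = 0.3336 mol.
The cells are in series, so the same 0.3336 mol of electrons passes through the second cell.
2 Cl⁻ → Cl₂ + 2 e⁻ — 2 mol e⁻ per mol Cl₂, so n(Cl₂) = 0.3336/2 = 0.1668 mol.
V = nRT/P = (0.1668 × 8.314 × 296) / (145 × 10³) = 0.00283 m³ = 2.83 L.

2.83 L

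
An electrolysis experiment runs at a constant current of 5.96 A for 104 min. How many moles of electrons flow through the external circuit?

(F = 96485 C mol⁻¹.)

0.385 mol

Q = I·t = 5.960 A × 6240.0 s = 37190 C.
n(e⁻) = Q/F = 37190 / 96485 = 0.385 mol.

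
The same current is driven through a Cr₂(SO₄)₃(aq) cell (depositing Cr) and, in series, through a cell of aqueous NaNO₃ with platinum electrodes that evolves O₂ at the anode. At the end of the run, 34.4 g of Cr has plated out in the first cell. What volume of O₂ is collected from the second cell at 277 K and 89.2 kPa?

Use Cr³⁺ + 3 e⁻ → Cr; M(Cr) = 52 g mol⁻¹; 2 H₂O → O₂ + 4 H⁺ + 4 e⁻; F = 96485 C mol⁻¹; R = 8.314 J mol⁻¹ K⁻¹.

12.8 L

n(Cr) = 34.4 / 52 = 0.6615 mol, so n(e⁻) = 3 × 0.6615 = 1.985 mol.
The cells are in series, so the same 1.985 mol of electrons passes through the second cell.
2 H₂O → O₂ + 4 H⁺ + 4 e⁻ — 4 mol e⁻ per mol O₂, so n(O₂) = 1.985/4 = 0.4962 mol.
V = nRT/P = (0.4962 × 8.314 × 277) / (89.2 × 10³) = 0.0128 m³ = 12.8 L.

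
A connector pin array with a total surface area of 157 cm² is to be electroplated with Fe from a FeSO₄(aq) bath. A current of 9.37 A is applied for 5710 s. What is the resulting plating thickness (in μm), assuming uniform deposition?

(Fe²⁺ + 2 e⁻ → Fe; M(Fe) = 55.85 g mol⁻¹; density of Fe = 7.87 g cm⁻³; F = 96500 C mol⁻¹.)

125 μm

Q = I·t = 9.370 × 5710.0 = 53500 C; n(e⁻) = 0.5544 mol.
n(Fe) = n(e⁻)/2 = 0.2772 mol, so m = 0.2772 × 55.85 = 15.48 g.
Volume = m/ρ = 15.48 / 7.87 = 1.967 cm³.
Thickness = V/A = 1.967 / 157 = 0.0125 cm = 125 μm.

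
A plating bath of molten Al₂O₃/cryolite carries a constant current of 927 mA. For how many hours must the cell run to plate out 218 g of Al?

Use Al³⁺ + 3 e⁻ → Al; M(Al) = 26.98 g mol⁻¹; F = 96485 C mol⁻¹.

n(Al) = m/M = 218 / 26.98 = 8.080 mol.
Each Al atom requires 3 electrons, so n(e⁻) = 3 × 8.080 = 24.24 mol.
Q = n(e⁻)·F = 24.24 × 96485 = 2339000 C.
t = Q/I = 2339000 / 0.9270 A = 2523000 s = 701 h.

701 h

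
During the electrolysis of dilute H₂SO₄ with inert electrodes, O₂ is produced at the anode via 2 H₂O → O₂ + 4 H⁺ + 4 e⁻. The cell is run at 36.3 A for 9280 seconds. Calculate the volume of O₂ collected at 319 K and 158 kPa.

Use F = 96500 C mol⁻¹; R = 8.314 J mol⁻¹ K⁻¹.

14.6 L

Q = I·t = 36.30 A × 9280.0 s = 336900 C.
n(e⁻) = Q/F = 336900 / 96500 = 3.491 mol.
4 electrons are transferred per O₂ molecule, so n(O₂) = 3.491 / 4 = 0.8727 mol.
V = nRT/P = (0.8727 × 8.314 × 319) / (158 × 10³ Pa) = 0.0146 m³ = 14.6 L.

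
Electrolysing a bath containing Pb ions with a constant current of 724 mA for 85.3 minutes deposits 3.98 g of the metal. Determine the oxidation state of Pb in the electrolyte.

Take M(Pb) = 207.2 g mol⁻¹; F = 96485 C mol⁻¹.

Q = I·t = 0.7240 A × 5118.0 s = 3705 C, so n(e⁻) = 3705/96485 = 0.03840 mol.
n(Pb) deposited = 3.98 / 207.2 = 0.01921 mol.
Electrons per atom = n(e⁻)/n(Pb) = 0.03840 / 0.01921 = 2.00 ≈ 2, so the ion is Pb²⁺.

+2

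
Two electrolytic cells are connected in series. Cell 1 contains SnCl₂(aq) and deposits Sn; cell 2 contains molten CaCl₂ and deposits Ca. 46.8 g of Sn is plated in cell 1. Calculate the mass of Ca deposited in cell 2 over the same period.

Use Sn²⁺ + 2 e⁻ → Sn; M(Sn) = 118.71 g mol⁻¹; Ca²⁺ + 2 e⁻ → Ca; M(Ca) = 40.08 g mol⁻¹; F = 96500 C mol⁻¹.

15.8 g

n(Sn) = 46.8 / 118.71 = 0.3942 mol.
Since Sn²⁺ + 2 e⁻ → Sn, n(e⁻) passed = 2 × 0.3942 = 0.7885 mol.
Cells in series carry the same charge, so the same 0.7885 mol of electrons passes through cell 2.
Ca²⁺ + 2 e⁻ → Ca, so n(Ca) = 0.7885 / 2 = 0.3942 mol.
m(Ca) = 0.3942 × 40.08 = 15.8 g.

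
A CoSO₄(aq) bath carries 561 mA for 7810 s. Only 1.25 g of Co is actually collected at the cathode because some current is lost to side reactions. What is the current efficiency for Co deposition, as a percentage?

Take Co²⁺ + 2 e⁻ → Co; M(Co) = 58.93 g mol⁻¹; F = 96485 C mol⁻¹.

Q = I·t = 0.5610 × 7810.0 = 4381 C; n(e⁻) = 4381/96485 = 0.04541 mol.
Theoretical n(Co) = n(e⁻)/2 = 0.02271 mol, i.e. m_theo = 0.02271 × 58.93 = 1.338 g.
Efficiency = m_actual / m_theo = 1.25 / 1.338 = 93.4 %.

93.4 %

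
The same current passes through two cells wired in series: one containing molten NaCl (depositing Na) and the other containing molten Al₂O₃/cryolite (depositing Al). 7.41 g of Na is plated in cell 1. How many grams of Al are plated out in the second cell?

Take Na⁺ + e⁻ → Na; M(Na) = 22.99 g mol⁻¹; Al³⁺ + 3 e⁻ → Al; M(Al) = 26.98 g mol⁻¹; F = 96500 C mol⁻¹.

2.90 g

n(Na) = 7.41 / 22.99 = 0.3223 mol.
Since Na⁺ + e⁻ → Na, n(e⁻) passed = 1 × 0.3223 = 0.3223 mol.
Cells in series carry the same charge, so the same 0.3223 mol of electrons passes through cell 2.
Al³⁺ + 3 e⁻ → Al, so n(Al) = 0.3223 / 3 = 0.1074 mol.
m(Al) = 0.1074 × 26.98 = 2.90 g.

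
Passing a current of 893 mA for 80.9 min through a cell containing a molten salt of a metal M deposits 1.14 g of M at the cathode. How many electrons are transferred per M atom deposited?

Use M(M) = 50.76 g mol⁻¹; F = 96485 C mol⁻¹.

Q = I·t = 0.8930 A × 4854.0 s = 4335 C, so n(e⁻) = 4335/96485 = 0.04493 mol.
n(M) deposited = 1.14 / 50.76 = 0.02246 mol.
Electrons per atom = n(e⁻)/n(M) = 0.04493 / 0.02246 = 2.00 ≈ 2, so the ion is M²⁺.

2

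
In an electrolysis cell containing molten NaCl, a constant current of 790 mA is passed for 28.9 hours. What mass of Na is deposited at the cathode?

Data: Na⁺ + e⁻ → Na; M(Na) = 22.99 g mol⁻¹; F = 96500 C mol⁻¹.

Q = I·t = 0.7900 A × 104040 s = 82190 C.
n(e⁻) = Q/F = 82190 / 96500 = 0.8517 mol.
Na⁺ + e⁻ → Na, so n(Na) = n(e⁻)/1 = 0.8517 mol.
m = n·M = 0.8517 × 22.99 = 19.6 g.

19.6 g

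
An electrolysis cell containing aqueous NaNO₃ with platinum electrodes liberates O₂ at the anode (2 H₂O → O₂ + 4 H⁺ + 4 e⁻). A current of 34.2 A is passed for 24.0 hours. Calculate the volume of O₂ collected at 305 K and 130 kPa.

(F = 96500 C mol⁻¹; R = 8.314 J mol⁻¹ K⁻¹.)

Q = I·t = 34.20 A × 86400 s = 2955000 C.
n(e⁻) = Q/F = 2955000 / 96500 = 30.62 mol.
4 electrons are transferred per O₂ molecule, so n(O₂) = 30.62 / 4 = 7.655 mol.
V = nRT/P = (7.655 × 8.314 × 305) / (130 × 10³ Pa) = 0.149 m³ = 149 L.

149 L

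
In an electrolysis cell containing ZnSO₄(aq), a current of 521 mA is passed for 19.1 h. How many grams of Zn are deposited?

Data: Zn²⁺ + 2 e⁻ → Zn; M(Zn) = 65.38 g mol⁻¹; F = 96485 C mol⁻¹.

Q = I·t = 0.5210 A × 68760 s = 35820 C.
n(e⁻) = Q/F = 35820 / 96485 = 0.3713 mol.
Zn²⁺ + 2 e⁻ → Zn, so n(Zn) = n(e⁻)/2 = 0.1856 mol.
m = n·M = 0.1856 × 65.38 = 12.1 g.

12.1 g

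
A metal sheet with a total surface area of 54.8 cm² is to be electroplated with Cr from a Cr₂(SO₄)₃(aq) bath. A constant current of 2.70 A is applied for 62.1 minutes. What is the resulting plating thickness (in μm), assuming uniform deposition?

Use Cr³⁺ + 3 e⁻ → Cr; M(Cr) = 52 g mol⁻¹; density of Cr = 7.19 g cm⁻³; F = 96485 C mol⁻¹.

Q = I·t = 2.700 × 3726.0 = 10060 C; n(e⁻) = 0.1043 mol.
n(Cr) = n(e⁻)/3 = 0.03476 mol, so m = 0.03476 × 52 = 1.807 g.
Volume = m/ρ = 1.807 / 7.19 = 0.2514 cm³.
Thickness = V/A = 0.2514 / 54.8 = 0.00459 cm = 45.9 μm.

45.9 μm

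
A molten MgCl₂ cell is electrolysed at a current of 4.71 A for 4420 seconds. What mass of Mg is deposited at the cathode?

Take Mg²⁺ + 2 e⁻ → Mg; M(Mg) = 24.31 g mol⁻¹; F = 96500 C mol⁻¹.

2.62 g

Q = I·t = 4.710 A × 4420.0 s = 20820 C.
n(e⁻) = Q/F = 20820 / 96500 = 0.2157 mol.
Mg²⁺ + 2 e⁻ → Mg, so n(Mg) = n(e⁻)/2 = 0.1079 mol.
m = n·M = 0.1079 × 24.31 = 2.62 g.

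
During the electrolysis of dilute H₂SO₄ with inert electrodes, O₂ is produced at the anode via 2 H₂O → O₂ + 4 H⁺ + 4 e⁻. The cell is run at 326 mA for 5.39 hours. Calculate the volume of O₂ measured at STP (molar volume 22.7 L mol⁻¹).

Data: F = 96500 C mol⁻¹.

0.372 L

Q = I·t = 0.3260 A × 19404 s = 6326 C.
n(e⁻) = Q/F = 6326 / 96500 = 0.06555 mol.
4 electrons are transferred per O₂ molecule, so n(O₂) = 0.06555 / 4 = 0.01639 mol.
V = n × V_m = 0.01639 × 22.7 = 0.372 L.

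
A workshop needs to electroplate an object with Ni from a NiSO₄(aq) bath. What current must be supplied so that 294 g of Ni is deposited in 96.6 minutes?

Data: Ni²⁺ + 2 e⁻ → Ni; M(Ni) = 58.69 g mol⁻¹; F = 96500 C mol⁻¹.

167 A

n(Ni) = 294 / 58.69 = 5.009 mol.
n(e⁻) = 2 × 5.009 = 10.02 mol.
Q = n(e⁻)·F = 10.02 × 96500 = 966800 C.
I = Q/t = 966800 / 5796.0 s = 167 A.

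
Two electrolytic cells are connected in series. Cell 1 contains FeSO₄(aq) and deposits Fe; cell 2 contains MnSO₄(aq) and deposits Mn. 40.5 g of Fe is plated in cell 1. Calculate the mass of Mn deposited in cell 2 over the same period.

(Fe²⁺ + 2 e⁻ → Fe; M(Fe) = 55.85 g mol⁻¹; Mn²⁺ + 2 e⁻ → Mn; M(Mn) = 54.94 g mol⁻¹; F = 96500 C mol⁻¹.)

39.8 g

n(Fe) = 40.5 / 55.85 = 0.7252 mol.
Since Fe²⁺ + 2 e⁻ → Fe, n(e⁻) passed = 2 × 0.7252 = 1.450 mol.
Cells in series carry the same charge, so the same 1.450 mol of electrons passes through cell 2.
Mn²⁺ + 2 e⁻ → Mn, so n(Mn) = 1.450 / 2 = 0.7252 mol.
m(Mn) = 0.7252 × 54.94 = 39.8 g.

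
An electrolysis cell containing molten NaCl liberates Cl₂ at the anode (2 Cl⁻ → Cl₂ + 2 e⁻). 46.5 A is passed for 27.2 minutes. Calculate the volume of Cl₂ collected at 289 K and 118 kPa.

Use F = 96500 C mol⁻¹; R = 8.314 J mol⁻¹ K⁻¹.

8.01 L

Q = I·t = 46.50 A × 1632.0 s = 75890 C.
n(e⁻) = Q/F = 75890 / 96500 = 0.7864 mol.
2 electrons are transferred per Cl₂ molecule, so n(Cl₂) = 0.7864 / 2 = 0.3932 mol.
V = nRT/P = (0.3932 × 8.314 × 289) / (118 × 10³ Pa) = 0.00801 m³ = 8.01 L.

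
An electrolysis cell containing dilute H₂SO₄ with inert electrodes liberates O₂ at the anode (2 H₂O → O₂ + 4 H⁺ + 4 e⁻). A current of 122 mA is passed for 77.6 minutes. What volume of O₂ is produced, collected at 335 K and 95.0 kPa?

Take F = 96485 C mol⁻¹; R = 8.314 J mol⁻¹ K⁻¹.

Q = I·t = 0.1220 A × 4656.0 s = 568.0 C.
n(e⁻) = Q/F = 568.0 / 96485 = 0.005887 mol.
4 electrons are transferred per O₂ molecule, so n(O₂) = 0.005887 / 4 = 0.001472 mol.
V = nRT/P = (0.001472 × 8.314 × 335) / (95.0 × 10³ Pa) = 4.32 × 10⁻⁵ m³ = 0.0432 L.

0.0432 L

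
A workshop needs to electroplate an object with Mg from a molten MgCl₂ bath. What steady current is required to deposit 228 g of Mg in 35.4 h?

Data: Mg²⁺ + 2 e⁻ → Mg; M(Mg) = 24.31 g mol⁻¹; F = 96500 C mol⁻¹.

14.2 A

n(Mg) = 228 / 24.31 = 9.379 mol.
n(e⁻) = 2 × 9.379 = 18.76 mol.
Q = n(e⁻)·F = 18.76 × 96500 = 1810000 C.
I = Q/t = 1810000 / 127440 s = 14.2 A.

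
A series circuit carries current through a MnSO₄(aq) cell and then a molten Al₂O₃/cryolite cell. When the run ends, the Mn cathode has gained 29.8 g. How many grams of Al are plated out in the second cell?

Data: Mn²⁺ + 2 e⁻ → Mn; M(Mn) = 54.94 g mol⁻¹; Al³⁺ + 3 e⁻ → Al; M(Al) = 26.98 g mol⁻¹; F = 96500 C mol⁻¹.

n(Mn) = 29.8 / 54.94 = 0.5424 mol.
Since Mn²⁺ + 2 e⁻ → Mn, n(e⁻) passed = 2 × 0.5424 = 1.085 mol.
Cells in series carry the same charge, so the same 1.085 mol of electrons passes through cell 2.
Al³⁺ + 3 e⁻ → Al, so n(Al) = 1.085 / 3 = 0.3616 mol.
m(Al) = 0.3616 × 26.98 = 9.76 g.

9.76 g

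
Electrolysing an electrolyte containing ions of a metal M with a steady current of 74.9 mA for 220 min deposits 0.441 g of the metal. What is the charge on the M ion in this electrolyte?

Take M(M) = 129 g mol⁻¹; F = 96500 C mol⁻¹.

Q = I·t = 0.07490 A × 13200 s = 988.7 C, so n(e⁻) = 988.7/96500 = 0.01025 mol.
n(M) deposited = 0.441 / 129 = 0.003419 mol.
Electrons per atom = n(e⁻)/n(M) = 0.01025 / 0.003419 = 3.00 ≈ 3, so the ion is M³⁺.

+3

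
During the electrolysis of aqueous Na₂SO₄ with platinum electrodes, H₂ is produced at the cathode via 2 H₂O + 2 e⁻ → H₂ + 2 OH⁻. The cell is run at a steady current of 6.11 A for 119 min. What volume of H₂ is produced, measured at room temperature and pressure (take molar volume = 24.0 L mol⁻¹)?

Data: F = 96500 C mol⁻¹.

Q = I·t = 6.110 A × 7140.0 s = 43630 C.
n(e⁻) = Q/F = 43630 / 96500 = 0.4521 mol.
2 electrons are transferred per H₂ molecule, so n(H₂) = 0.4521 / 2 = 0.2260 mol.
V = n × V_m = 0.2260 × 24.0 = 5.42 L.

5.42 L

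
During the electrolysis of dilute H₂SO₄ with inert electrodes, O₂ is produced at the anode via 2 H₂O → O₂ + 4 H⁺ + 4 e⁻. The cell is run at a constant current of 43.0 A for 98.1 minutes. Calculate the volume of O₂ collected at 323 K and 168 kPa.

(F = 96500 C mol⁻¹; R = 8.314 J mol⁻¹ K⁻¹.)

Q = I·t = 43.00 A × 5886.0 s = 253100 C.
n(e⁻) = Q/F = 253100 / 96500 = 2.623 mol.
4 electrons are transferred per O₂ molecule, so n(O₂) = 2.623 / 4 = 0.6557 mol.
V = nRT/P = (0.6557 × 8.314 × 323) / (168 × 10³ Pa) = 0.0105 m³ = 10.5 L.

10.5 L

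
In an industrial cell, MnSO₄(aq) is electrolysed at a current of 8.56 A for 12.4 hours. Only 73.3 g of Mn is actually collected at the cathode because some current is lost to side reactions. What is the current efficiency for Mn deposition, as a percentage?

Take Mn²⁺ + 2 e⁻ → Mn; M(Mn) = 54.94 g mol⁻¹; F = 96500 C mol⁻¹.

67.4 %

Q = I·t = 8.560 × 44640 = 382100 C; n(e⁻) = 382100/96500 = 3.960 mol.
Theoretical n(Mn) = n(e⁻)/2 = 1.980 mol, i.e. m_theo = 1.980 × 54.94 = 108.8 g.
Efficiency = m_actual / m_theo = 73.3 / 108.8 = 67.4 %.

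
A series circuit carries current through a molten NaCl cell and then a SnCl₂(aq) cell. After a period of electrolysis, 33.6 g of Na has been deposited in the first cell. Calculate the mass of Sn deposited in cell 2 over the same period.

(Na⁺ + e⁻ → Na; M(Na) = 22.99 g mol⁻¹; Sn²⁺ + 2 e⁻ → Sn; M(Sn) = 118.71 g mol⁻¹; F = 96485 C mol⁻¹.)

n(Na) = 33.6 / 22.99 = 1.462 mol.
Since Na⁺ + e⁻ → Na, n(e⁻) passed = 1 × 1.462 = 1.462 mol.
Cells in series carry the same charge, so the same 1.462 mol of electrons passes through cell 2.
Sn²⁺ + 2 e⁻ → Sn, so n(Sn) = 1.462 / 2 = 0.7308 mol.
m(Sn) = 0.7308 × 118.71 = 86.7 g.

86.7 g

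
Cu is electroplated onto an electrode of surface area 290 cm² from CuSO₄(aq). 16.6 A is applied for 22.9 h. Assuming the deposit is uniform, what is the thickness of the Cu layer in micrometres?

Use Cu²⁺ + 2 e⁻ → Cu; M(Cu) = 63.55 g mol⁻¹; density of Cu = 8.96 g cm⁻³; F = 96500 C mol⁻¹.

Q = I·t = 16.60 × 82440 = 1369000 C; n(e⁻) = 14.18 mol.
n(Cu) = n(e⁻)/2 = 7.091 mol, so m = 7.091 × 63.55 = 450.6 g.
Volume = m/ρ = 450.6 / 8.96 = 50.29 cm³.
Thickness = V/A = 50.29 / 290 = 0.173 cm = 1730 μm.

1730 μm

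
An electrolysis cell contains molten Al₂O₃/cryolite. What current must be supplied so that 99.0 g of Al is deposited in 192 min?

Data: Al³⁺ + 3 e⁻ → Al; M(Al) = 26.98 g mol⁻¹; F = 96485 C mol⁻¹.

n(Al) = 99.0 / 26.98 = 3.669 mol.
n(e⁻) = 3 × 3.669 = 11.01 mol.
Q = n(e⁻)·F = 11.01 × 96485 = 1062000 C.
I = Q/t = 1062000 / 11520 s = 92.2 A.

92.2 A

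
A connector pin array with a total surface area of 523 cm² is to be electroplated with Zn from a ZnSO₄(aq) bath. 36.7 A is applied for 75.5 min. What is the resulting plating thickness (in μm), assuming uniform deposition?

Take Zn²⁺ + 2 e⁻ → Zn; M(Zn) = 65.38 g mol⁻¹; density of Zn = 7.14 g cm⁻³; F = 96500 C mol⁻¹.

Q = I·t = 36.70 × 4530.0 = 166300 C; n(e⁻) = 1.723 mol.
n(Zn) = n(e⁻)/2 = 0.8614 mol, so m = 0.8614 × 65.38 = 56.32 g.
Volume = m/ρ = 56.32 / 7.14 = 7.888 cm³.
Thickness = V/A = 7.888 / 523 = 0.0151 cm = 151 μm.

151 μm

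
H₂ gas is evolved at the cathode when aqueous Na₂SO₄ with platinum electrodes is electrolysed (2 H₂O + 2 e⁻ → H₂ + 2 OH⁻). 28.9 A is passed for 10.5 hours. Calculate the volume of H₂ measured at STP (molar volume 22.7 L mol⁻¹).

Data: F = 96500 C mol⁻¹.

128 L

Q = I·t = 28.90 A × 37800 s = 1092000 C.
n(e⁻) = Q/F = 1092000 / 96500 = 11.32 mol.
2 electrons are transferred per H₂ molecule, so n(H₂) = 11.32 / 2 = 5.660 mol.
V = n × V_m = 5.660 × 22.7 = 128 L.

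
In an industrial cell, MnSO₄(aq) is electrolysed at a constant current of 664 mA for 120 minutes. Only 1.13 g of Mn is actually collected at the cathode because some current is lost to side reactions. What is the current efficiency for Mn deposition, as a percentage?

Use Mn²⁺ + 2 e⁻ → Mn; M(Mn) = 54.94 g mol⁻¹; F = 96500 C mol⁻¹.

83.0 %

Q = I·t = 0.6640 × 7200.0 = 4781 C; n(e⁻) = 4781/96500 = 0.04954 mol.
Theoretical n(Mn) = n(e⁻)/2 = 0.02477 mol, i.e. m_theo = 0.02477 × 54.94 = 1.361 g.
Efficiency = m_actual / m_theo = 1.13 / 1.361 = 83.0 %.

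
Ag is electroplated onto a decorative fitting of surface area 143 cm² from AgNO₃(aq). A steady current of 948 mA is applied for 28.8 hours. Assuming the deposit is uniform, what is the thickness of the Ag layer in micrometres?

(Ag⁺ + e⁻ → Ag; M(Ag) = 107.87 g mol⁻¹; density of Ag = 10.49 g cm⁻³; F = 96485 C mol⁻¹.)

733 μm

Q = I·t = 0.9480 × 103680 = 98290 C; n(e⁻) = 1.019 mol.
n(Ag) = n(e⁻)/1 = 1.019 mol, so m = 1.019 × 107.87 = 109.9 g.
Volume = m/ρ = 109.9 / 10.49 = 10.48 cm³.
Thickness = V/A = 10.48 / 143 = 0.0733 cm = 733 μm.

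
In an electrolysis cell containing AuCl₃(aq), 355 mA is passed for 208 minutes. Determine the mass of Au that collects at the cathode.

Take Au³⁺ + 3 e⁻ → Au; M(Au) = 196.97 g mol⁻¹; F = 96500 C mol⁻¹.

3.01 g

Q = I·t = 0.3550 A × 12480 s = 4430 C.
n(e⁻) = Q/F = 4430 / 96500 = 0.04591 mol.
Au³⁺ + 3 e⁻ → Au, so n(Au) = n(e⁻)/3 = 0.01530 mol.
m = n·M = 0.01530 × 196.97 = 3.01 g.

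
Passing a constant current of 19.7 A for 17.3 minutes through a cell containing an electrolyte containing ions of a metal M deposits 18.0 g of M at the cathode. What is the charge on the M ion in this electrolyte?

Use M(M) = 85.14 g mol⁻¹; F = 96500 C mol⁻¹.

+1

Q = I·t = 19.70 A × 1038.0 s = 20450 C, so n(e⁻) = 20450/96500 = 0.2119 mol.
n(M) deposited = 18.0 / 85.14 = 0.2114 mol.
Electrons per atom = n(e⁻)/n(M) = 0.2119 / 0.2114 = 1.00 ≈ 1, so the ion is M⁺.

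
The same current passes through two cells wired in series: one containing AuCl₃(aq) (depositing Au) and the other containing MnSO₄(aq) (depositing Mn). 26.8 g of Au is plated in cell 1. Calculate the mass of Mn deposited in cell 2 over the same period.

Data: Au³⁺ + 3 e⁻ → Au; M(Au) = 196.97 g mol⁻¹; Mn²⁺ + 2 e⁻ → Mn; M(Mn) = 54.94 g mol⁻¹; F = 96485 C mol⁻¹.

n(Au) = 26.8 / 196.97 = 0.1361 mol.
Since Au³⁺ + 3 e⁻ → Au, n(e⁻) passed = 3 × 0.1361 = 0.4082 mol.
Cells in series carry the same charge, so the same 0.4082 mol of electrons passes through cell 2.
Mn²⁺ + 2 e⁻ → Mn, so n(Mn) = 0.4082 / 2 = 0.2041 mol.
m(Mn) = 0.2041 × 54.94 = 11.2 g.

11.2 g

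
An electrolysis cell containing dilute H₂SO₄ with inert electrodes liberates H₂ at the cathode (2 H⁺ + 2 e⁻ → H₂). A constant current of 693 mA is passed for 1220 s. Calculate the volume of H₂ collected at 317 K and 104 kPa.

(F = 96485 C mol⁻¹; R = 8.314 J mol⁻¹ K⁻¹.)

0.111 L

Q = I·t = 0.6930 A × 1220.0 s = 845.5 C.
n(e⁻) = Q/F = 845.5 / 96485 = 0.008763 mol.
2 electrons are transferred per H₂ molecule, so n(H₂) = 0.008763 / 2 = 0.004381 mol.
V = nRT/P = (0.004381 × 8.314 × 317) / (104 × 10³ Pa) = 1.11 × 10⁻⁴ m³ = 0.111 L.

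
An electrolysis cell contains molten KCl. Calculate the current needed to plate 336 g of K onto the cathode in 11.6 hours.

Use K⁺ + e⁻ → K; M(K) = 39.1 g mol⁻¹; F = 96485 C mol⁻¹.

n(K) = 336 / 39.1 = 8.593 mol.
n(e⁻) = 1 × 8.593 = 8.593 mol.
Q = n(e⁻)·F = 8.593 × 96485 = 829100 C.
I = Q/t = 829100 / 41760 s = 19.9 A.

19.9 A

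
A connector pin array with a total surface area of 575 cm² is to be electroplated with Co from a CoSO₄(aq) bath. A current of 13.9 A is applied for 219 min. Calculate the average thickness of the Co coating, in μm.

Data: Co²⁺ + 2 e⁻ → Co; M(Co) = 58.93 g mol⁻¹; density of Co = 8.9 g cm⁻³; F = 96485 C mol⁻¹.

109 μm

Q = I·t = 13.90 × 13140 = 182600 C; n(e⁻) = 1.893 mol.
n(Co) = n(e⁻)/2 = 0.9465 mol, so m = 0.9465 × 58.93 = 55.78 g.
Volume = m/ρ = 55.78 / 8.9 = 6.267 cm³.
Thickness = V/A = 6.267 / 575 = 0.0109 cm = 109 μm.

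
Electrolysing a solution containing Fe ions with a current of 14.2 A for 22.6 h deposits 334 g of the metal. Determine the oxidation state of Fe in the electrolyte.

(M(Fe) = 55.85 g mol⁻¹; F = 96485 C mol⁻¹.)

Q = I·t = 14.20 A × 81360 s = 1155000 C, so n(e⁻) = 1155000/96485 = 11.97 mol.
n(Fe) deposited = 334 / 55.85 = 5.980 mol.
Electrons per atom = n(e⁻)/n(Fe) = 11.97 / 5.980 = 2.00 ≈ 2, so the ion is Fe²⁺.

+2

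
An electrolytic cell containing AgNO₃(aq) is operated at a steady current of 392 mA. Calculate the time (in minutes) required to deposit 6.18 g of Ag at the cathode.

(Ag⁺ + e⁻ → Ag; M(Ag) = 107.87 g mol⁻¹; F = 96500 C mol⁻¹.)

n(Ag) = m/M = 6.18 / 107.87 = 0.05729 mol.
Each Ag atom requires 1 electron, so n(e⁻) = 1 × 0.05729 = 0.05729 mol.
Q = n(e⁻)·F = 0.05729 × 96500 = 5529 C.
t = Q/I = 5529 / 0.3920 A = 14100 s = 235 min.

235 min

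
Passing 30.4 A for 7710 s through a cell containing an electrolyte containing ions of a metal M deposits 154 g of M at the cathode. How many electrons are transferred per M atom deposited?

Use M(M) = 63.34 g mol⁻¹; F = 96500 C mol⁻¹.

Q = I·t = 30.40 A × 7710.0 s = 234400 C, so n(e⁻) = 234400/96500 = 2.429 mol.
n(M) deposited = 154 / 63.34 = 2.431 mol.
Electrons per atom = n(e⁻)/n(M) = 2.429 / 2.431 = 0.999 ≈ 1, so the ion is M⁺.

1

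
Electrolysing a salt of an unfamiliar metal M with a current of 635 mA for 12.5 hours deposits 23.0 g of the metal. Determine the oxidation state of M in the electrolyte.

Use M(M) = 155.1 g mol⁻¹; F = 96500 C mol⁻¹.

Q = I·t = 0.6350 A × 45000 s = 28580 C, so n(e⁻) = 28580/96500 = 0.2961 mol.
n(M) deposited = 23.0 / 155.1 = 0.1483 mol.
Electrons per atom = n(e⁻)/n(M) = 0.2961 / 0.1483 = 2.00 ≈ 2, so the ion is M²⁺.

+2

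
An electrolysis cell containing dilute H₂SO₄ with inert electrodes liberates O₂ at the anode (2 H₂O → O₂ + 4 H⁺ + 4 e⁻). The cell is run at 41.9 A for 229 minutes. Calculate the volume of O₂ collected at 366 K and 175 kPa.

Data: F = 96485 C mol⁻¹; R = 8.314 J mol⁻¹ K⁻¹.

Q = I·t = 41.90 A × 13740 s = 575700 C.
n(e⁻) = Q/F = 575700 / 96485 = 5.967 mol.
4 electrons are transferred per O₂ molecule, so n(O₂) = 5.967 / 4 = 1.492 mol.
V = nRT/P = (1.492 × 8.314 × 366) / (175 × 10³ Pa) = 0.0259 m³ = 25.9 L.

25.9 L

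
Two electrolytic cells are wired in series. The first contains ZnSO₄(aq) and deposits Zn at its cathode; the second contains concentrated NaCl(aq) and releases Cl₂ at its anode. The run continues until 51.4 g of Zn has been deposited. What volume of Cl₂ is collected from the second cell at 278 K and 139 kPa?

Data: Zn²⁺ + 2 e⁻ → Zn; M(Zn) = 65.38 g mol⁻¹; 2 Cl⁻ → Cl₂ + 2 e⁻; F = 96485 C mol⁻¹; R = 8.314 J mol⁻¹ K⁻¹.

n(Zn) = 51.4 / 65.38 = 0.7862 mol, so n(e⁻) = 2 × 0.7862 = 1.572 mol.
The cells are in series, so the same 1.572 mol of electrons passes through the second cell.
2 Cl⁻ → Cl₂ + 2 e⁻ — 2 mol e⁻ per mol Cl₂, so n(Cl₂) = 1.572/2 = 0.7862 mol.
V = nRT/P = (0.7862 × 8.314 × 278) / (139 × 10³) = 0.0131 m³ = 13.1 L.

13.1 L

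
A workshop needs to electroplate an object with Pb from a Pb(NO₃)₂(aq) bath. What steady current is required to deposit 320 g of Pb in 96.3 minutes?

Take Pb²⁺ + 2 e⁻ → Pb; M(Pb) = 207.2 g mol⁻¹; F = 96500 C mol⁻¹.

n(Pb) = 320 / 207.2 = 1.544 mol.
n(e⁻) = 2 × 1.544 = 3.089 mol.
Q = n(e⁻)·F = 3.089 × 96500 = 298100 C.
I = Q/t = 298100 / 5778.0 s = 51.6 A.

51.6 A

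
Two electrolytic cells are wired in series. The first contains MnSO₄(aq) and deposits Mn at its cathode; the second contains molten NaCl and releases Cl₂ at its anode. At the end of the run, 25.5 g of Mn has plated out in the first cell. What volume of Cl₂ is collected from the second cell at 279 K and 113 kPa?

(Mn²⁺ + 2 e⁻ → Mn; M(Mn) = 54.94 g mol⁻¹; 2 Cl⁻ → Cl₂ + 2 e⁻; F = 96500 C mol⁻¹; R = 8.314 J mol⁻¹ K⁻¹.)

n(Mn) = 25.5 / 54.94 = 0.4641 mol, so n(e⁻) = 2 × 0.4641 = 0.9283 mol.
The cells are in series, so the same 0.9283 mol of electrons passes through the second cell.
2 Cl⁻ → Cl₂ + 2 e⁻ — 2 mol e⁻ per mol Cl₂, so n(Cl₂) = 0.9283/2 = 0.4641 mol.
V = nRT/P = (0.4641 × 8.314 × 279) / (113 × 10³) = 0.00953 m³ = 9.53 L.

9.53 L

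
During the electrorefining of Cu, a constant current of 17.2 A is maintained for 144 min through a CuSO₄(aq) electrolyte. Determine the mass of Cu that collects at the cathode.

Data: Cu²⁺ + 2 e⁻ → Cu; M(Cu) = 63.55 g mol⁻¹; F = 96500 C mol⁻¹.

48.9 g

Q = I·t = 17.20 A × 8640.0 s = 148600 C.
n(e⁻) = Q/F = 148600 / 96500 = 1.540 mol.
Cu²⁺ + 2 e⁻ → Cu, so n(Cu) = n(e⁻)/2 = 0.7700 mol.
m = n·M = 0.7700 × 63.55 = 48.9 g.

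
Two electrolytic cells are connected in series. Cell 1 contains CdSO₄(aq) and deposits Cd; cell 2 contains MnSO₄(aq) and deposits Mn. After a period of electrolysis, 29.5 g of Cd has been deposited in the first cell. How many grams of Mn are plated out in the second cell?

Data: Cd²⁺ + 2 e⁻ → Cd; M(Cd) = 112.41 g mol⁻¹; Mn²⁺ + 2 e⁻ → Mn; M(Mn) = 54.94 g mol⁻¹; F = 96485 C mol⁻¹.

14.4 g

n(Cd) = 29.5 / 112.41 = 0.2624 mol.
Since Cd²⁺ + 2 e⁻ → Cd, n(e⁻) passed = 2 × 0.2624 = 0.5249 mol.
Cells in series carry the same charge, so the same 0.5249 mol of electrons passes through cell 2.
Mn²⁺ + 2 e⁻ → Mn, so n(Mn) = 0.5249 / 2 = 0.2624 mol.
m(Mn) = 0.2624 × 54.94 = 14.4 g.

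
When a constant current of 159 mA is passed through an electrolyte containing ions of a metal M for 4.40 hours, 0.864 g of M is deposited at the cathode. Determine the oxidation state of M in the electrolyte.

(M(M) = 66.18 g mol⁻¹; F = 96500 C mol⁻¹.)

Q = I·t = 0.1590 A × 15840 s = 2519 C, so n(e⁻) = 2519/96500 = 0.02610 mol.
n(M) deposited = 0.864 / 66.18 = 0.01306 mol.
Electrons per atom = n(e⁻)/n(M) = 0.02610 / 0.01306 = 2.00 ≈ 2, so the ion is M²⁺.

+2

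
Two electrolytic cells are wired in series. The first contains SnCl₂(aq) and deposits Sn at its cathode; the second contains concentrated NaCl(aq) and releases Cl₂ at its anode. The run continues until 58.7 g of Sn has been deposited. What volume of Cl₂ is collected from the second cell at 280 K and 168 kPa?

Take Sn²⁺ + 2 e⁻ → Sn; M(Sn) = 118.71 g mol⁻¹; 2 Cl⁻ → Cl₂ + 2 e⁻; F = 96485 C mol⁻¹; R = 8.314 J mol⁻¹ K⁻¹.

n(Sn) = 58.7 / 118.71 = 0.4945 mol, so n(e⁻) = 2 × 0.4945 = 0.9890 mol.
The cells are in series, so the same 0.9890 mol of electrons passes through the second cell.
2 Cl⁻ → Cl₂ + 2 e⁻ — 2 mol e⁻ per mol Cl₂, so n(Cl₂) = 0.9890/2 = 0.4945 mol.
V = nRT/P = (0.4945 × 8.314 × 280) / (168 × 10³) = 0.00685 m³ = 6.85 L.

6.85 L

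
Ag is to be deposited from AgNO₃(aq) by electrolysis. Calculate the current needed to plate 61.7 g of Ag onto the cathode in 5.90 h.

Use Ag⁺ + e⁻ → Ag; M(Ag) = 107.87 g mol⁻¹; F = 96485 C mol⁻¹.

2.60 A

n(Ag) = 61.7 / 107.87 = 0.5720 mol.
n(e⁻) = 1 × 0.5720 = 0.5720 mol.
Q = n(e⁻)·F = 0.5720 × 96485 = 55190 C.
I = Q/t = 55190 / 21240 s = 2.60 A.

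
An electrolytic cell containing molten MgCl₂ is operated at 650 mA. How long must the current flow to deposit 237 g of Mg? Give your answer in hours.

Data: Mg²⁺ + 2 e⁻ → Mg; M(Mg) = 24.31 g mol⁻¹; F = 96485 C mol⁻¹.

804 h

n(Mg) = m/M = 237 / 24.31 = 9.749 mol.
Each Mg atom requires 2 electrons, so n(e⁻) = 2 × 9.749 = 19.50 mol.
Q = n(e⁻)·F = 19.50 × 96485 = 1881000 C.
t = Q/I = 1881000 / 0.6500 A = 2894000 s = 804 h.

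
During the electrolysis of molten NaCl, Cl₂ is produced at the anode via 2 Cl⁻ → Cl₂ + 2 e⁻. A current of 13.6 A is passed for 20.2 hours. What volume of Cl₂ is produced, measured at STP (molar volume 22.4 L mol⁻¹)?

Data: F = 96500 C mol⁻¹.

115 L

Q = I·t = 13.60 A × 72720 s = 989000 C.
n(e⁻) = Q/F = 989000 / 96500 = 10.25 mol.
2 electrons are transferred per Cl₂ molecule, so n(Cl₂) = 10.25 / 2 = 5.124 mol.
V = n × V_m = 5.124 × 22.4 = 115 L.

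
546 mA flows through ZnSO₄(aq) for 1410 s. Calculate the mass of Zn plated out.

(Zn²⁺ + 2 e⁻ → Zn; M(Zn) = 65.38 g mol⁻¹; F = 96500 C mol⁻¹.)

0.261 g

Q = I·t = 0.5460 A × 1410.0 s = 769.9 C.
n(e⁻) = Q/F = 769.9 / 96500 = 0.007978 mol.
Zn²⁺ + 2 e⁻ → Zn, so n(Zn) = n(e⁻)/2 = 0.003989 mol.
m = n·M = 0.003989 × 65.38 = 0.261 g.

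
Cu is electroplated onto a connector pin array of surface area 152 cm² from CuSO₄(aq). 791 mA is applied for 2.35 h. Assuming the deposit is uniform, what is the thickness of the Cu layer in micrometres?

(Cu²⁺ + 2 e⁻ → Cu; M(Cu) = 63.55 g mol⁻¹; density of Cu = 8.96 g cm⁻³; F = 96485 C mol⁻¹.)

Q = I·t = 0.7910 × 8460.0 = 6692 C; n(e⁻) = 0.06936 mol.
n(Cu) = n(e⁻)/2 = 0.03468 mol, so m = 0.03468 × 63.55 = 2.204 g.
Volume = m/ρ = 2.204 / 8.96 = 0.2460 cm³.
Thickness = V/A = 0.2460 / 152 = 0.00162 cm = 16.2 μm.

16.2 μm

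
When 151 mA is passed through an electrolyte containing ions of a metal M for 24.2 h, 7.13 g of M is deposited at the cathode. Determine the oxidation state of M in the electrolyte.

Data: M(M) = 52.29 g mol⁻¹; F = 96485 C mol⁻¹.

+1

Q = I·t = 0.1510 A × 87120 s = 13160 C, so n(e⁻) = 13160/96485 = 0.1363 mol.
n(M) deposited = 7.13 / 52.29 = 0.1364 mol.
Electrons per atom = n(e⁻)/n(M) = 0.1363 / 0.1364 = 1.00 ≈ 1, so the ion is M⁺.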